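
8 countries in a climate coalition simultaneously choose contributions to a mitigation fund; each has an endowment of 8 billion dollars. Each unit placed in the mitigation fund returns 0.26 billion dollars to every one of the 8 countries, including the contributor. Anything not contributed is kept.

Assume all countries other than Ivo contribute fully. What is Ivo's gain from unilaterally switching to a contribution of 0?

5.92 billion dollars

Switching from a contribution of 8 to 0 lets Ivo keep an extra 8 billion dollars, but lowers the mitigation fund by 8, which costs Ivo their own share of that drop: 0.26 × 8 = 2.08.
Net gain = 8 − 2.08 = 5.92. The private return per contributed unit (0.26) is below 1, so free-riding is indeed the best response regardless of what the others do.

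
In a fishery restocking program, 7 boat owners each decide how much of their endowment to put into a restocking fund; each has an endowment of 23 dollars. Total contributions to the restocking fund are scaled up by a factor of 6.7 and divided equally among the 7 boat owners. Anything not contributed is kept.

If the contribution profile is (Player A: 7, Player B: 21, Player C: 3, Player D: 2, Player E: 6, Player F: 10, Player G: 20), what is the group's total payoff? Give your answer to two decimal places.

554.30 dollars

Total contributed: 7 + 21 + 3 + 2 + 6 + 10 + 20 = 69; total kept: 7 × 23 − 69 = 92.
The restocking fund pays out 6.7 × 69 = 462.30 in aggregate.
Group total = 92 + 462.30 = 554.30.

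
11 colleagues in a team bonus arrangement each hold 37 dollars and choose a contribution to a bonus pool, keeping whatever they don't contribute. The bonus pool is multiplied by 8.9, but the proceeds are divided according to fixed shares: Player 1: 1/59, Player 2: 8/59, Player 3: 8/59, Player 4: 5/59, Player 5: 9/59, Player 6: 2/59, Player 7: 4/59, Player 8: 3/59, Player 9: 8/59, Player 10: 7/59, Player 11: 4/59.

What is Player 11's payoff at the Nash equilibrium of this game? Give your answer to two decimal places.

148.63 dollars

For player j, contributing a unit is worthwhile iff 8.9 × (j's share) ≥ 1, i.e. iff j's share is at least 0.1124.
Player 2, Player 3, Player 5, Player 9 and Player 10 clear that bar, contributing 37 each; the remaining 6 contribute 0. Total contributed: 185.
Player 11 keeps 37 and receives 8.9 × 185 × 4/59 = 111.63 from the bonus pool, for a payoff of 148.63.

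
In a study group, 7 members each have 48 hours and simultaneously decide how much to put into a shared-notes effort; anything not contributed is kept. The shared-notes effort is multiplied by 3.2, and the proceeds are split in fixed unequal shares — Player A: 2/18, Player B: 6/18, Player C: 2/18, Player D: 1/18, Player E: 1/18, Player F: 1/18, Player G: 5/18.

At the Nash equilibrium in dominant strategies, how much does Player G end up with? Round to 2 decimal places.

Player j's private return per contributed unit is 3.2 × (j's share). Contributing is weakly dominant for j when that share is at least 1/3.2 = 0.3125, and contributing 0 is dominant otherwise.
The only share above 0.3125 is Player B's 6/18, contributing 48; the remaining 6 contribute 0. Total contributed: 48.
Player G keeps 48 and receives 3.2 × 48 × 5/18 = 42.67 from the shared-notes effort, for a payoff of 90.67.

90.67 hours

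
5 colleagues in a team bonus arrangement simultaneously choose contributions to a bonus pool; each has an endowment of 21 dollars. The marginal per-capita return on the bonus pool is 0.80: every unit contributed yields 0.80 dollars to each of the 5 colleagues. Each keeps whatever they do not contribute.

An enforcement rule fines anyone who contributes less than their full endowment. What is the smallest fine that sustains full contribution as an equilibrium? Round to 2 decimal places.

Given the others contribute fully, the best deviation is to contribute 0 (any partial contribution still incurs the fine and gives up units whose private return 0.80 is below 1).
Deviating from 21 to 0 saves 21 dollars but forfeits the deviator's share of the drop in the bonus pool: 0.80 × 21 = 16.80.
So the deviation gain is 21 − 16.80 = 4.20, and the fine must be at least 4.20 dollars to wipe it out.

4.20 dollars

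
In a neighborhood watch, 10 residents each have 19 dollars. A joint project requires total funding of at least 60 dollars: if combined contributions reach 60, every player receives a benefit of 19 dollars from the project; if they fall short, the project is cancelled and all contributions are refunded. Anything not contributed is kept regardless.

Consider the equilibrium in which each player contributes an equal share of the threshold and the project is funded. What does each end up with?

32 dollars

Equal share of the threshold: 60/10 = 6.
At this profile no one gains by cutting their contribution: any cut drops the total below 60, the project is cancelled, contributions are refunded, and the deviator ends with 19, which is less than 19 − 6 + 19 = 32. Contributing more than 6 just wastes the excess. So contributing exactly 6 is a best response.
Each player's payoff: 19 − 6 + 19 = 32.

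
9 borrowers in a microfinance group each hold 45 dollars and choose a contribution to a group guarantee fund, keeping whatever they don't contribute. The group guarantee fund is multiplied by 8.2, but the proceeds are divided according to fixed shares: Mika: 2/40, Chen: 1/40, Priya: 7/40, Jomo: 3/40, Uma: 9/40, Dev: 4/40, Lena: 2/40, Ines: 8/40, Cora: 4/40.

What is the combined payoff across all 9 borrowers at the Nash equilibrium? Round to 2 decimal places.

Player j's private return per contributed unit is 8.2 × (j's share). Contributing is weakly dominant for j when that share is at least 1/8.2 = 0.1220, and contributing 0 is dominant otherwise.
Priya, Uma and Ines are above the threshold, contributing 45 each; the remaining 6 contribute 0. Total contributed: 135.
The group guarantee fund pays out 8.2 × 135 = 1107.00 in total (split across the unequal shares, but the aggregate is all that matters for the group sum).
The 6 free-riders keep 45 each, adding 270. Group total = 270 + 1107.00 = 1377.00.

1377.00 dollars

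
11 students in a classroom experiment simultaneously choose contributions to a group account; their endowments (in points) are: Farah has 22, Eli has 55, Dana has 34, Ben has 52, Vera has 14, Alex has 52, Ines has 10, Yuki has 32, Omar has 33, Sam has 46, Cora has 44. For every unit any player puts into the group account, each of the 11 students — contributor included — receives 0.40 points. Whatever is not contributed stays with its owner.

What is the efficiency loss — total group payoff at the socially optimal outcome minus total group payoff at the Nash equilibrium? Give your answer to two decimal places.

1339.60 points

The private return per contributed unit is 0.40 < 1 for everyone, so the Nash equilibrium is zero contribution and the group total is Σ E_j = 22 + 55 + 34 + 52 + 14 + 52 + 10 + 32 + 33 + 46 + 44 = 394.
Each contributed unit returns 4.400 to the group, so the social optimum is full contribution by everyone: group total = 4.400 × 394 = 1733.60.
Efficiency loss = (4.400 − 1) × 394 = 1339.60.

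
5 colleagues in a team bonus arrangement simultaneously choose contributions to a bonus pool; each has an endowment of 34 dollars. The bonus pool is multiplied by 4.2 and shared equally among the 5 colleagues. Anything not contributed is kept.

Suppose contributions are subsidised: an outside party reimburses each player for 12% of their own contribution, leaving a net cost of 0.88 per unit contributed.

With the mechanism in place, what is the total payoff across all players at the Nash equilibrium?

Even with the mechanism, each unit contributed returns only (4.2/5) / 0.88 = 0.9545 per unit of net cost, so contributing nothing is still dominant.
At the Nash equilibrium no one contributes; group total payoff = 5 × 34 = 170.

170.00 dollars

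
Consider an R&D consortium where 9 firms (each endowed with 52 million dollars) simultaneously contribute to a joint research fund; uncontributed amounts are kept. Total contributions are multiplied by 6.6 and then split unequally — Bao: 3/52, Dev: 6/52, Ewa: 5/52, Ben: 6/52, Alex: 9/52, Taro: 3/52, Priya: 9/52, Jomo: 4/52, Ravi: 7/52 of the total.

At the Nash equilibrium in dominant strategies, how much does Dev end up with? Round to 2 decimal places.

131.20 million dollars

Each unit j contributes comes back to j as 6.6 × (j's share), so j prefers to contribute only if that share exceeds 1/6.6 = 0.1515; otherwise keeping the unit dominates.
The shares above 0.1515 belong to Alex and Priya, contributing 52 each; the remaining 7 contribute 0. Total contributed: 104.
Dev keeps 52 and receives 6.6 × 104 × 6/52 = 79.20 from the joint research fund, for a payoff of 131.20.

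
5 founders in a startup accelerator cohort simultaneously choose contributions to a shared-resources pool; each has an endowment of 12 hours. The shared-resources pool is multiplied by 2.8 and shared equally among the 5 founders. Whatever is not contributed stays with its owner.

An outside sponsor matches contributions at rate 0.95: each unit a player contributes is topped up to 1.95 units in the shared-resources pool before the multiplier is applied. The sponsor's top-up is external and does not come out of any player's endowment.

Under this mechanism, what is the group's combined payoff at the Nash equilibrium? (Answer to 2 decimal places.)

327.60 hours

Under the mechanism each unit contributed yields 2.8 × 1.95 / 5 = 1.0920 back to its contributor per unit of net cost, which exceeds 1, making full contribution the dominant choice for everyone.
At the Nash equilibrium everyone contributes 12. Group total payoff = 2.8 × 1.95 × 60 = 327.60.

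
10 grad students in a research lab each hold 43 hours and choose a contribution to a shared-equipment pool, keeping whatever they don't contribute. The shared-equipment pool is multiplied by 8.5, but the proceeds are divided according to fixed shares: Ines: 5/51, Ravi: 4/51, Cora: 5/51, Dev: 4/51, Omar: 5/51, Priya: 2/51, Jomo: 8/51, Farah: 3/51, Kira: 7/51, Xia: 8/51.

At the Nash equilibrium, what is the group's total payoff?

Each unit j contributes comes back to j as 8.5 × (j's share), so j prefers to contribute only if that share exceeds 1/8.5 = 0.1176; otherwise keeping the unit dominates.
Jomo, Kira and Xia are above the threshold, contributing 43 each; the remaining 7 contribute 0. Total contributed: 129.
The shared-equipment pool pays out 8.5 × 129 = 1096.50 in total (split across the unequal shares, but the aggregate is all that matters for the group sum).
The 7 free-riders keep 43 each, adding 301. Group total = 301 + 1096.50 = 1397.50.

1397.50 hours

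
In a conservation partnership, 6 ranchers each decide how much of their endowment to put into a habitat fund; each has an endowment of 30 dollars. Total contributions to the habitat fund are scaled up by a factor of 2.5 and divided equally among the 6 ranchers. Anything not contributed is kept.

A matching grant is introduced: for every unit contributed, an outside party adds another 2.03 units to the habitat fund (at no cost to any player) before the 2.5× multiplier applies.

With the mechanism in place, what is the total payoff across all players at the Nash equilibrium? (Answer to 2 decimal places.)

1363.50 dollars

With the mechanism, a contributed unit returns 2.5 × 3.03 / 6 = 1.2625 per unit of net cost to the contributor — now above 1 — so contributing fully is weakly dominant for every player.
At the Nash equilibrium everyone contributes 30. Group total payoff = 2.5 × 3.03 × 180 = 1363.50.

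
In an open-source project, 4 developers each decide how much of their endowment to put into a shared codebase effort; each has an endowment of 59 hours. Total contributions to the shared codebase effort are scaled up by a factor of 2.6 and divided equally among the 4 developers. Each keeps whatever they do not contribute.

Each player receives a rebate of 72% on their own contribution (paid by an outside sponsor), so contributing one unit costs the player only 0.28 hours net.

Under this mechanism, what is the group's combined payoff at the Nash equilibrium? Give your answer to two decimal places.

783.52 hours

Under the mechanism each unit contributed yields (2.6/4) / 0.28 = 2.3214 back to its contributor per unit of net cost, which exceeds 1, making full contribution the dominant choice for everyone.
So the Nash equilibrium is full contribution by all 4; the group earns 4 × (59 × 0.72 + 2.6 × 59) = 783.52.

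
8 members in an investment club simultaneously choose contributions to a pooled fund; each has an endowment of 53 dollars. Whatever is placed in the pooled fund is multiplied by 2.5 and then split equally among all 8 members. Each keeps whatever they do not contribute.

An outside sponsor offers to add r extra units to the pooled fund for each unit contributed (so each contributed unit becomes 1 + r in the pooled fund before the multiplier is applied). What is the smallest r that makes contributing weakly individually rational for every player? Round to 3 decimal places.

With matching at rate r, one contributed unit becomes (1 + r) in the pooled fund and returns 2.5 × (1 + r) / 8 to the contributor.
Setting this equal to 1: 1 + r = 8/2.5 = 3.2000.
So the minimum matching rate is r = 3.2000 − 1 = 2.200.

2.200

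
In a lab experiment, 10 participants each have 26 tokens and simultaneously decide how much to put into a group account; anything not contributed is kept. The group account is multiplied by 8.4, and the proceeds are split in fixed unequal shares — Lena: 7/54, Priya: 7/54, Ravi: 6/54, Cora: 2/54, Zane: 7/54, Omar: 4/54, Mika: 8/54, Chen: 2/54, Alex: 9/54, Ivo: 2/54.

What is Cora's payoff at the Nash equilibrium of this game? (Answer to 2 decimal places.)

66.44 tokens

A player with share s gets back 8.4·s per unit contributed, so full contribution is dominant for anyone with s > 1/8.4 = 0.1190 and zero contribution is dominant for anyone below.
The shares above 0.1190 belong to Lena, Priya, Zane, Mika and Alex, contributing 26 each; the remaining 5 contribute 0. Total contributed: 130.
Cora keeps 26 and receives 8.4 × 130 × 2/54 = 40.44 from the group account, for a payoff of 66.44.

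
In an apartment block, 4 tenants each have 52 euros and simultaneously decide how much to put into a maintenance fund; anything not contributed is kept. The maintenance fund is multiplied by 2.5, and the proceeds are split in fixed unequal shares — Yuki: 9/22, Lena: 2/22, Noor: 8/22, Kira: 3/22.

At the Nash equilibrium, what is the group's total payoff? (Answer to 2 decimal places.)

286.00 euros

Player j's private return per contributed unit is 2.5 × (j's share). Contributing is weakly dominant for j when that share is at least 1/2.5 = 0.4000, and contributing 0 is dominant otherwise.
The only share above 0.4000 is Yuki's 9/22, contributing 52; the remaining 3 contribute 0. Total contributed: 52.
The maintenance fund pays out 2.5 × 52 = 130.00 in total (split across the unequal shares, but the aggregate is all that matters for the group sum).
The 3 free-riders keep 52 each, adding 156. Group total = 156 + 130.00 = 286.00.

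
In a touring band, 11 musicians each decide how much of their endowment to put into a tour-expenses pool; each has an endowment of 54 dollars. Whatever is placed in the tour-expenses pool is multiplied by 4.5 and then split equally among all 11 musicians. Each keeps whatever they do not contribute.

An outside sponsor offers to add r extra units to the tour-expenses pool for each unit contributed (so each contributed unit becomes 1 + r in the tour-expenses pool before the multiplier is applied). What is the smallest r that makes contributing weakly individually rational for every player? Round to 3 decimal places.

1.444

With matching at rate r, one contributed unit becomes (1 + r) in the tour-expenses pool and returns 4.5 × (1 + r) / 11 to the contributor.
Setting this equal to 1: 1 + r = 11/4.5 = 2.4444.
So the minimum matching rate is r = 2.4444 − 1 = 1.444.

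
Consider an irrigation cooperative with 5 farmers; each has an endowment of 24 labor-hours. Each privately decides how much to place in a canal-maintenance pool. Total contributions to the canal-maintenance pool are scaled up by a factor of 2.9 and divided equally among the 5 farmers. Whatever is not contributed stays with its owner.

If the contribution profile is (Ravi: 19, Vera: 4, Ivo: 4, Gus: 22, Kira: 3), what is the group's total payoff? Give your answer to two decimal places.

218.80 labor-hours

Total contributed: 19 + 4 + 4 + 22 + 3 = 52; total kept: 5 × 24 − 52 = 68.
The canal-maintenance pool pays out 2.9 × 52 = 150.80 in aggregate.
Group total = 68 + 150.80 = 218.80.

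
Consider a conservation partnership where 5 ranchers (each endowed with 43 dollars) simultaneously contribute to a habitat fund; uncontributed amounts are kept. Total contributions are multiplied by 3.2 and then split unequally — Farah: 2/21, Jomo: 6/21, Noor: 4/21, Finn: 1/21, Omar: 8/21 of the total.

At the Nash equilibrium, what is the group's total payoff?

Each unit j contributes comes back to j as 3.2 × (j's share), so j prefers to contribute only if that share exceeds 1/3.2 = 0.3125; otherwise keeping the unit dominates.
The only share above 0.3125 is Omar's 8/21, contributing 43; the remaining 4 contribute 0. Total contributed: 43.
The habitat fund pays out 3.2 × 43 = 137.60 in total (split across the unequal shares, but the aggregate is all that matters for the group sum).
The 4 free-riders keep 43 each, adding 172. Group total = 172 + 137.60 = 309.60.

309.60 dollars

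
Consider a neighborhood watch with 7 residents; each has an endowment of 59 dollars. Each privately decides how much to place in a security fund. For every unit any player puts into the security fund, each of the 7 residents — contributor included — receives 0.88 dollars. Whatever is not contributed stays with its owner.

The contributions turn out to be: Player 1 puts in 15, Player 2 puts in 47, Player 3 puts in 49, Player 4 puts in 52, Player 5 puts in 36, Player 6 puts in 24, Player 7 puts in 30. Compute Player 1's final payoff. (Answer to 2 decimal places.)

266.64 dollars

Total contributed: 15 + 47 + 49 + 52 + 36 + 24 + 30 = 253.
Each receives 0.88 × 253 = 222.64 from the security fund.
Player 1 keeps 59 − 15 = 44, so Player 1's payoff is 44 + 222.64 = 266.64.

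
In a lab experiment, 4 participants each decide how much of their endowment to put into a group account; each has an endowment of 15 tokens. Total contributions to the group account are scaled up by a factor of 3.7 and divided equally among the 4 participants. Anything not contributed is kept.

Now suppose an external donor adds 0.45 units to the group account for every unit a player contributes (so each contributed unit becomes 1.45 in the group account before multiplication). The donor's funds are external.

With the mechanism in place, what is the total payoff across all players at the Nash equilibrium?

With the mechanism, a contributed unit returns 3.7 × 1.45 / 4 = 1.3413 per unit of net cost to the contributor — now above 1 — so contributing fully is weakly dominant for every player.
At the Nash equilibrium everyone contributes 15. Group total payoff = 3.7 × 1.45 × 60 = 321.90.

321.90 tokens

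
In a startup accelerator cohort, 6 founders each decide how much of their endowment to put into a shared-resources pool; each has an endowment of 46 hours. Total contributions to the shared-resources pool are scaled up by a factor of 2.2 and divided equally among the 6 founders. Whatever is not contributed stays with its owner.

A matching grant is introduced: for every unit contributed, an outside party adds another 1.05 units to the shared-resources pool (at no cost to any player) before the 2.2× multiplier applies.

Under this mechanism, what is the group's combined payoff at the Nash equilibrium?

Even with the mechanism, each unit contributed returns only 2.2 × 2.05 / 6 = 0.7517 per unit of net cost, so contributing nothing is still dominant.
Everyone keeps their endowment and the group total is 6 × 46 = 276.

276.00 hours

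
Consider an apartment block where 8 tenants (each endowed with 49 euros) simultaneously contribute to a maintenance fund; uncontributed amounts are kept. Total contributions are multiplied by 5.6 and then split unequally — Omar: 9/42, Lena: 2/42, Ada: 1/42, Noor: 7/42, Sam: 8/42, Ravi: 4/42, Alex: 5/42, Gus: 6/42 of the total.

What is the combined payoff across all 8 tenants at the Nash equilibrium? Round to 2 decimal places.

A player with share s gets back 5.6·s per unit contributed, so full contribution is dominant for anyone with s > 1/5.6 = 0.1786 and zero contribution is dominant for anyone below.
Omar and Sam are above the threshold, contributing 49 each; the remaining 6 contribute 0. Total contributed: 98.
The maintenance fund pays out 5.6 × 98 = 548.80 in total (split across the unequal shares, but the aggregate is all that matters for the group sum).
The 6 free-riders keep 49 each, adding 294. Group total = 294 + 548.80 = 842.80.

842.80 euros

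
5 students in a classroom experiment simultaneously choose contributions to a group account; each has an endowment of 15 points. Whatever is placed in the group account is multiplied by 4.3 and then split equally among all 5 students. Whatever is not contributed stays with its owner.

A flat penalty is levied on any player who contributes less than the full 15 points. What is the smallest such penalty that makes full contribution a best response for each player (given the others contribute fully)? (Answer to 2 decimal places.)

Given the others contribute fully, the best deviation is to contribute 0 (any partial contribution still incurs the fine and gives up units whose private return 0.8600 is below 1).
Deviating from 15 to 0 saves 15 points but forfeits the deviator's share of the drop in the group account: 4.3/5 × 15 = 12.90.
So the deviation gain is 15 − 12.90 = 2.10, and the fine must be at least 2.10 points to wipe it out.

2.10 points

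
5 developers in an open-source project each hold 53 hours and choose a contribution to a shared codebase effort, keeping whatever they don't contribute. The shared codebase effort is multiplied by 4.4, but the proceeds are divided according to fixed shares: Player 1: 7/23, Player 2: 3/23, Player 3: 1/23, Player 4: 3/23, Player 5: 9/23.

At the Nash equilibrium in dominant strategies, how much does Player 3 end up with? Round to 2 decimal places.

73.28 hours

For player j, contributing a unit is worthwhile iff 4.4 × (j's share) ≥ 1, i.e. iff j's share is at least 0.2273.
The shares above 0.2273 belong to Player 1 and Player 5, contributing 53 each; the remaining 3 contribute 0. Total contributed: 106.
Player 3 keeps 53 and receives 4.4 × 106 × 1/23 = 20.28 from the shared codebase effort, for a payoff of 73.28.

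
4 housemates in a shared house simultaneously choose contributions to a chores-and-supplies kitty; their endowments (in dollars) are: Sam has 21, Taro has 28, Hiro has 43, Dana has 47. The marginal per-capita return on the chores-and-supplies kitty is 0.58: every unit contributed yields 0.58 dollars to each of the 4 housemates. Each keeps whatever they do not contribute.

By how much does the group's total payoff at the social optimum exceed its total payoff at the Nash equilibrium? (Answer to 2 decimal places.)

The private return per contributed unit is 0.58 < 1 for everyone, so the Nash equilibrium is zero contribution and the group total is Σ E_j = 21 + 28 + 43 + 47 = 139.
Each contributed unit returns 2.320 to the group, so the social optimum is full contribution by everyone: group total = 2.320 × 139 = 322.48.
Efficiency loss = (2.320 − 1) × 139 = 183.48.

183.48 dollars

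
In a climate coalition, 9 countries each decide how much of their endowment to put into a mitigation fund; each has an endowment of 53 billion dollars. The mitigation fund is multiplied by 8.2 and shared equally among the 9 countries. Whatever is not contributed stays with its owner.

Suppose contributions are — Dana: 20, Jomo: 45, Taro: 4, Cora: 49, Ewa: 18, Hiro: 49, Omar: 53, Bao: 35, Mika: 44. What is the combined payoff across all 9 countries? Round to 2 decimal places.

2759.40 billion dollars

Total contributed: 20 + 45 + 4 + 49 + 18 + 49 + 53 + 35 + 44 = 317; total kept: 9 × 53 − 317 = 160.
The mitigation fund pays out 8.2 × 317 = 2599.40 in aggregate.
Group total = 160 + 2599.40 = 2759.40.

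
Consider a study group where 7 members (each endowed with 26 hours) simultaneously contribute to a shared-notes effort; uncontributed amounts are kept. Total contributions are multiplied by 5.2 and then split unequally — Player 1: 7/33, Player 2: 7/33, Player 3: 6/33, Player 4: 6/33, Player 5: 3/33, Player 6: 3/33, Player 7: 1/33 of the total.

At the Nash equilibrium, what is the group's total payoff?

For player j, contributing a unit is worthwhile iff 5.2 × (j's share) ≥ 1, i.e. iff j's share is at least 0.1923.
Player 1 and Player 2 are above the threshold, contributing 26 each; the remaining 5 contribute 0. Total contributed: 52.
The shared-notes effort pays out 5.2 × 52 = 270.40 in total (split across the unequal shares, but the aggregate is all that matters for the group sum).
The 5 free-riders keep 26 each, adding 130. Group total = 130 + 270.40 = 400.40.

400.40 hours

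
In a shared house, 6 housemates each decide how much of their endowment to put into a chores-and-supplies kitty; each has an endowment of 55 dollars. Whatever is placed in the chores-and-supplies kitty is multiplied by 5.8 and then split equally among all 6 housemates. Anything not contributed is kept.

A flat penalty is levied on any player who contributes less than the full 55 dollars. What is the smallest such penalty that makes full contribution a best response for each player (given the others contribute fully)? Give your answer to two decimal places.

Given the others contribute fully, the best deviation is to contribute 0 (any partial contribution still incurs the fine and gives up units whose private return 0.9667 is below 1).
Deviating from 55 to 0 saves 55 dollars but forfeits the deviator's share of the drop in the chores-and-supplies kitty: 5.8/6 × 55 = 53.17.
So the deviation gain is 55 − 53.17 = 1.83, and the fine must be at least 1.83 dollars to wipe it out.

1.83 dollars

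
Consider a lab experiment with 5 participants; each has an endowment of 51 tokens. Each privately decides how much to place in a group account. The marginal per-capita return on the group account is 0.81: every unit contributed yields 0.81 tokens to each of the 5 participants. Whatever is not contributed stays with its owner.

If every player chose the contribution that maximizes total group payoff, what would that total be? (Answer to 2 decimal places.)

1032.75 tokens

Each contributed unit returns 4.050 to the group as a whole (0.81 to each of 5 players), which exceeds 1, so the social optimum is full contribution: group total = 4.050 × 255 = 1032.75.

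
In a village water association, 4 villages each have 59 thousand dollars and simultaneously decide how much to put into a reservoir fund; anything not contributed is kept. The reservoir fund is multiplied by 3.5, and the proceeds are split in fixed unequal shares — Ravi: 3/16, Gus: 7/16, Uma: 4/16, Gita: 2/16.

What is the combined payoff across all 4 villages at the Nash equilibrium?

383.50 thousand dollars

Each unit j contributes comes back to j as 3.5 × (j's share), so j prefers to contribute only if that share exceeds 1/3.5 = 0.2857; otherwise keeping the unit dominates.
Only Gus (7/16) clears that bar, contributing 59; the remaining 3 contribute 0. Total contributed: 59.
The reservoir fund pays out 3.5 × 59 = 206.50 in total (split across the unequal shares, but the aggregate is all that matters for the group sum).
The 3 free-riders keep 59 each, adding 177. Group total = 177 + 206.50 = 383.50.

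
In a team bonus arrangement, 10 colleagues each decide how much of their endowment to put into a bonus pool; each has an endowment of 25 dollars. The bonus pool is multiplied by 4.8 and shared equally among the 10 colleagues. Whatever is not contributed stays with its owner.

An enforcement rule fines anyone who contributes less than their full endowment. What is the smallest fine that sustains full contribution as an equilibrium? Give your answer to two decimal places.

Given the others contribute fully, the best deviation is to contribute 0 (any partial contribution still incurs the fine and gives up units whose private return 0.4800 is below 1).
Deviating from 25 to 0 saves 25 dollars but forfeits the deviator's share of the drop in the bonus pool: 4.8/10 × 25 = 12.00.
So the deviation gain is 25 − 12.00 = 13.00, and the fine must be at least 13.00 dollars to wipe it out.

13.00 dollars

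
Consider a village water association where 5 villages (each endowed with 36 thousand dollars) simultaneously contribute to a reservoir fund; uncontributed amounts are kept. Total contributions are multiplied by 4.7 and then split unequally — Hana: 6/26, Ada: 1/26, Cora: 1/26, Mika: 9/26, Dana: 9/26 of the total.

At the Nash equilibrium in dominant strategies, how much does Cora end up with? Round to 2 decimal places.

55.52 thousand dollars

Player j's private return per contributed unit is 4.7 × (j's share). Contributing is weakly dominant for j when that share is at least 1/4.7 = 0.2128, and contributing 0 is dominant otherwise.
The shares above 0.2128 belong to Hana, Mika and Dana, contributing 36 each; the remaining 2 contribute 0. Total contributed: 108.
Cora keeps 36 and receives 4.7 × 108 × 1/26 = 19.52 from the reservoir fund, for a payoff of 55.52.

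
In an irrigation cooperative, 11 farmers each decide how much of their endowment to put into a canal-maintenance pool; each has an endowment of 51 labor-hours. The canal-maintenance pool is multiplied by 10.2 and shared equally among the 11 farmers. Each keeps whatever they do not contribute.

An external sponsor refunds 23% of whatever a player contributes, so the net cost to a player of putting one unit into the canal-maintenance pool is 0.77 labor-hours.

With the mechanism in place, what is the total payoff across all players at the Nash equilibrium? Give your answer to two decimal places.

5851.23 labor-hours

With the mechanism, a contributed unit returns (10.2/11) / 0.77 = 1.2043 per unit of net cost to the contributor — now above 1 — so contributing fully is weakly dominant for every player.
So the Nash equilibrium is full contribution by all 11; the group earns 11 × (51 × 0.23 + 10.2 × 51) = 5851.23.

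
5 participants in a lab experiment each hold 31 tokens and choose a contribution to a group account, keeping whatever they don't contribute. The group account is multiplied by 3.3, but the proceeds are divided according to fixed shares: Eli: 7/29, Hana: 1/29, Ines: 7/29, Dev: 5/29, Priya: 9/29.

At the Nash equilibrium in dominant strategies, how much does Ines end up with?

55.69 tokens

For player j, contributing a unit is worthwhile iff 3.3 × (j's share) ≥ 1, i.e. iff j's share is at least 0.3030.
Priya alone (share 9/29) is above the threshold, contributing 31; the remaining 4 contribute 0. Total contributed: 31.
Ines keeps 31 and receives 3.3 × 31 × 7/29 = 24.69 from the group account, for a payoff of 55.69.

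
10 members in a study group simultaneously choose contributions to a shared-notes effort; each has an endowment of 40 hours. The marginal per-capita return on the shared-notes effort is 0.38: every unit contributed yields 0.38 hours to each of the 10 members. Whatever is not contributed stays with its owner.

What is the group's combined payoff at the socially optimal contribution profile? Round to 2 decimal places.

1520.00 hours

Each contributed unit returns 3.800 to the group as a whole (0.38 to each of 10 players), which exceeds 1, so the social optimum is full contribution: group total = 3.800 × 400 = 1520.00.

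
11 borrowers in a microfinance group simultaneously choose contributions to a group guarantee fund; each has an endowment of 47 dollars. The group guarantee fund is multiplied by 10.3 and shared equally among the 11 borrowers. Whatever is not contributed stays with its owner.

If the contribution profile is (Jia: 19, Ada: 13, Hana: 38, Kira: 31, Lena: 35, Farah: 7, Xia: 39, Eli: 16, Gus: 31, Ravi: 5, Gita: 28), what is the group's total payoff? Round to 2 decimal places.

Total contributed: 19 + 13 + 38 + 31 + 35 + 7 + 39 + 16 + 31 + 5 + 28 = 262; total kept: 11 × 47 − 262 = 255.
The group guarantee fund pays out 10.3 × 262 = 2698.60 in aggregate.
Group total = 255 + 2698.60 = 2953.60.

2953.60 dollars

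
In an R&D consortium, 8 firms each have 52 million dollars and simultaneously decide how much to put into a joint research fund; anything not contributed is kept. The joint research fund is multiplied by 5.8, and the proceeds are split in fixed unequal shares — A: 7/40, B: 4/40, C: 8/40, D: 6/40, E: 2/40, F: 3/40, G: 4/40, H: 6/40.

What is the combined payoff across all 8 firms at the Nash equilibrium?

915.20 million dollars

A player with share s gets back 5.8·s per unit contributed, so full contribution is dominant for anyone with s > 1/5.8 = 0.1724 and zero contribution is dominant for anyone below.
A and C are above the threshold, contributing 52 each; the remaining 6 contribute 0. Total contributed: 104.
The joint research fund pays out 5.8 × 104 = 603.20 in total (split across the unequal shares, but the aggregate is all that matters for the group sum).
The 6 free-riders keep 52 each, adding 312. Group total = 312 + 603.20 = 915.20.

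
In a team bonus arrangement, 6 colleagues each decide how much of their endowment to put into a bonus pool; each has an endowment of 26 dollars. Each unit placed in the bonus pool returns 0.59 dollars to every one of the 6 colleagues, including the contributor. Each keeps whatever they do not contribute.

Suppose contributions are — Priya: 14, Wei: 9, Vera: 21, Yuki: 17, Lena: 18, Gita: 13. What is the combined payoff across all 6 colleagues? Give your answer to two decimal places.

Total contributed: 14 + 9 + 21 + 17 + 18 + 13 = 92; total kept: 6 × 26 − 92 = 64.
The bonus pool pays out 0.59 × 6 × 92 = 325.68 in aggregate.
Group total = 64 + 325.68 = 389.68.

389.68 dollars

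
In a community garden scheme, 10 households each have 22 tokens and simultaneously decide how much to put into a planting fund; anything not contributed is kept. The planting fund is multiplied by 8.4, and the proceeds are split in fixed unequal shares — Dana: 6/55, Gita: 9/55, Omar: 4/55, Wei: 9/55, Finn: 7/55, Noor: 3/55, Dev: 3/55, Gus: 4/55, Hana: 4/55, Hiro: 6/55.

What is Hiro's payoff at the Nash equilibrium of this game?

82.48 tokens

For player j, contributing a unit is worthwhile iff 8.4 × (j's share) ≥ 1, i.e. iff j's share is at least 0.1190.
The shares above 0.1190 belong to Gita, Wei and Finn, contributing 22 each; the remaining 7 contribute 0. Total contributed: 66.
Hiro keeps 22 and receives 8.4 × 66 × 6/55 = 60.48 from the planting fund, for a payoff of 82.48.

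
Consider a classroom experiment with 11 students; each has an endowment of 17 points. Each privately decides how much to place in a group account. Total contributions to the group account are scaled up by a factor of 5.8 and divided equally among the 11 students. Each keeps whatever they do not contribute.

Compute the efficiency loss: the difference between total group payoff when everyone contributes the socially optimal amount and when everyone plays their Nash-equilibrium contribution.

Each contributed unit returns 5.8/11 = 0.5273 to its contributor — below 1 — so contributing 0 is dominant for every player. At the Nash equilibrium everyone keeps their 17, and the group total is 11 × 17 = 187.
Each contributed unit returns 5.800 to the group as a whole (0.5273 to each of 11 players), which exceeds 1, so the social optimum is full contribution: group total = 5.800 × 187 = 1084.60.
Efficiency loss = 1084.60 − 187 = 897.60.

897.60 points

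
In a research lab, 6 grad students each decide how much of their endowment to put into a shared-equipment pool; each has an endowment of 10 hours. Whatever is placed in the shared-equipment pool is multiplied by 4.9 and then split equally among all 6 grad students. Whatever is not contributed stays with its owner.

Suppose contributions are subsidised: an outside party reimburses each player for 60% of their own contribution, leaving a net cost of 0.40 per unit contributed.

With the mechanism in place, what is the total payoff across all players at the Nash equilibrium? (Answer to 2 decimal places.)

330.00 hours

Under the mechanism each unit contributed yields (4.9/6) / 0.40 = 2.0417 back to its contributor per unit of net cost, which exceeds 1, making full contribution the dominant choice for everyone.
So the Nash equilibrium is full contribution by all 6; the group earns 6 × (10 × 0.60 + 4.9 × 10) = 330.00.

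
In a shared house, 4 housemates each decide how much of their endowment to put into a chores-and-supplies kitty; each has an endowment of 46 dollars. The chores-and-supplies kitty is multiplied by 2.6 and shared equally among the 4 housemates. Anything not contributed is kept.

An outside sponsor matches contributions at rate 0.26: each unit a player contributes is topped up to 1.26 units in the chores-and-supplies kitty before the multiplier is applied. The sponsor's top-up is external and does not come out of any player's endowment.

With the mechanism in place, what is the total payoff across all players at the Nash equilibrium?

With the mechanism, a contributed unit returns 2.6 × 1.26 / 4 = 0.8190 per unit of net cost — still below 1 — so contributing 0 remains dominant for every player.
At the Nash equilibrium no one contributes; group total payoff = 4 × 46 = 184.

184.00 dollars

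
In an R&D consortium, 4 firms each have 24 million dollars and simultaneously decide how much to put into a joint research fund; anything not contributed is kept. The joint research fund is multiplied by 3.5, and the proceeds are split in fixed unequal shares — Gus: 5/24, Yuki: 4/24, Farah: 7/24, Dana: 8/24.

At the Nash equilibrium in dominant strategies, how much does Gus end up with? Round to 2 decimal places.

59.00 million dollars

A player with share s gets back 3.5·s per unit contributed, so full contribution is dominant for anyone with s > 1/3.5 = 0.2857 and zero contribution is dominant for anyone below.
The shares above 0.2857 belong to Farah and Dana, contributing 24 each; the remaining 2 contribute 0. Total contributed: 48.
Gus keeps 24 and receives 3.5 × 48 × 5/24 = 35.00 from the joint research fund, for a payoff of 59.00.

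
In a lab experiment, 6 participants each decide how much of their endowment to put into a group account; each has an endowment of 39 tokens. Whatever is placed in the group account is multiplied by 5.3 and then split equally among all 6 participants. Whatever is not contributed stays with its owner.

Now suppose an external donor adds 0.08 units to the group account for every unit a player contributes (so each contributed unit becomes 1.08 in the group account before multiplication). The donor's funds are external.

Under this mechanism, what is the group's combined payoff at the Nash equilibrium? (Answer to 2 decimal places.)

234.00 tokens

The effective private return is 5.3 × 1.08 / 6 = 0.9540, which is still under 1, so the mechanism doesn't change anyone's dominant strategy: zero contribution.
At the Nash equilibrium no one contributes; group total payoff = 6 × 39 = 234.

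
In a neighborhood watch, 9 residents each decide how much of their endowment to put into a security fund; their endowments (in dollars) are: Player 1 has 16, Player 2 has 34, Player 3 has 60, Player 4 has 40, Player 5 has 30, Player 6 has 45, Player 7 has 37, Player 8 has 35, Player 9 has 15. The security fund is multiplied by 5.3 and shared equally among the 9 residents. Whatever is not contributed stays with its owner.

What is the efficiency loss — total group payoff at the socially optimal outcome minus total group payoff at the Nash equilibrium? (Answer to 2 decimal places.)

The private return per contributed unit is 5.3/9 = 0.5889 < 1 for every player regardless of endowment, so the Nash equilibrium is zero contribution and the group total is Σ E_j = 16 + 34 + 60 + 40 + 30 + 45 + 37 + 35 + 15 = 312.
Each contributed unit returns 5.300 to the group, so the social optimum is full contribution by everyone: group total = 5.300 × 312 = 1653.60.
Efficiency loss = (5.300 − 1) × 312 = 1341.60.

1341.60 dollars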